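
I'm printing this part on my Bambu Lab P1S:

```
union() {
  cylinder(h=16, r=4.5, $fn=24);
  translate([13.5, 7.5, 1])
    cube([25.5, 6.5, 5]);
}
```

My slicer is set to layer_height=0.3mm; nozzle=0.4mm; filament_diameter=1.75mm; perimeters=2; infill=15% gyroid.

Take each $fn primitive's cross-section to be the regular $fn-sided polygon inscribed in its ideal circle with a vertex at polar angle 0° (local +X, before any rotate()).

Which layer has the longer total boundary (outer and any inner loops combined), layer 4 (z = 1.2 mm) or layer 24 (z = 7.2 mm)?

layer 4 (z = 1.2 mm)

Layer 4 (z = 1.2): the r=4.5 cylinder contributes a regular 24-gon of circumradius 4.5 (perimeter = 2·24·4.500·sin(180°/24) = 28.19 mm); the 25.5×6.5 cube at (13.5, 7.5) contributes its full rectangle (perimeter 64.00 mm); Merging all regions: the 2 present regions are separate (no shared area or edge), so areas and boundary lengths simply add and each stays a separate island — boundary = 92.19 mm. So its perimeter = 92.19 mm. Layer 24 (z = 7.2): the cylinder: section is a regular 24-gon, circumradius r=4.5 (perimeter = 2·24·4.500·sin(180°/24) = 28.19 mm); the cube at (13.5, 7.5) does not reach this height (z outside [1, 6]); Taking the union: only the r=4.5 cylinder is present, so the union is just that shape — boundary = 28.19 mm. So its perimeter = 28.19 mm. Layer 4 is larger (92.19 vs 28.19 mm).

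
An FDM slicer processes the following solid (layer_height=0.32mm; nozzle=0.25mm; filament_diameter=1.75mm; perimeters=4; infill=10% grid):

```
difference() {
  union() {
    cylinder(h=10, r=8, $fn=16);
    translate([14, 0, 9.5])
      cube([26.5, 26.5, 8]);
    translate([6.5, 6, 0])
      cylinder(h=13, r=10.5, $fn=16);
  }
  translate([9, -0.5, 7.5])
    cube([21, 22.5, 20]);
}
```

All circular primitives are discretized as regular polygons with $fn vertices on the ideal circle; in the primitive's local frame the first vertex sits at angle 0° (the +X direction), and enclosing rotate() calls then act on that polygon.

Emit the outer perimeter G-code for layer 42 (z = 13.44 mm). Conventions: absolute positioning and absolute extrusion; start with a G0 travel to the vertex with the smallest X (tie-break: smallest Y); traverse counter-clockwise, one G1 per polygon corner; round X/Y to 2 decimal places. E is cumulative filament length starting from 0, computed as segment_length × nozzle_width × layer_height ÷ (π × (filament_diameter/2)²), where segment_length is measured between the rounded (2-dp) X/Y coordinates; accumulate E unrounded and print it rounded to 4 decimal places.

G0 X14.00 Y22.00 Z13.44
G1 X30.00 Y22.00 E0.5322
G1 X30.00 Y0.00 E1.2639
G1 X40.50 Y0.00 E1.6131
G1 X40.50 Y26.50 E2.4945
G1 X14.00 Y26.50 E3.3759
G1 X14.00 Y22.00 E3.5256

At z = 13.44 mm: the cylinder does not reach this height (z outside [0, 10]); the cube at (14, 0) (footprint 26.5×26.5) is included at this height; the cylinder at (6.5, 6) does not reach this height (z outside [0, 13]); Taking the union: only the 26.5×26.5 cube at (14, 0) is present, so the union is just that shape — 1 connected region; the cube at (9, -0.5) is present — its section is the full 21×22.5 rectangle; Subtracting the remaining from the first: starting from the result so far, the 21×22.5 cube at (9, -0.5) partially overlaps it — only the 352.00 mm² overlap (of its 472.50 mm²) is removed, clipping the outline — 1 connected region. The outline is a single polygon with 6 vertices. Extrusion per mm of travel: 0.25 × 0.32 / (π × 0.875²) = 0.033260. Accumulating E over each segment gives final E = 3.5256.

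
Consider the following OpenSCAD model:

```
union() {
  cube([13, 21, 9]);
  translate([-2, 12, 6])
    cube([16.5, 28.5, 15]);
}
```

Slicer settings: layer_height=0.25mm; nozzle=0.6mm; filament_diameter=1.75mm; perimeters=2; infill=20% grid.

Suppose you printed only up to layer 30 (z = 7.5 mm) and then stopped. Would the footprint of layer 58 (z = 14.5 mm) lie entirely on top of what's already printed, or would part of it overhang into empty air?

entirely on top

Compare the two slices. At z = 7.5: the cube (footprint 13×21) is included at this height (area 273.00 mm²); the cube at (-2, 12) (footprint 16.5×28.5) is included at this height (area 470.25 mm²); Merging all regions: the regions partially overlap — summed areas 743.25 mm² minus the doubly-counted overlap 117.00 mm² gives 626.25 mm² — area = 626.25 mm². At z = 14.5: the cube is not intersected at this z (z outside [0, 9]); the cube at (-2, 12) is present — its section is the full 16.5×28.5 rectangle (area 470.25 mm²); Taking the union: only the 16.5×28.5 cube at (-2, 12) is present, so the union is just that shape — area = 470.25 mm². Checking containment: the cross-section at z = 14.5 is a subset of the cross-section at z = 7.5.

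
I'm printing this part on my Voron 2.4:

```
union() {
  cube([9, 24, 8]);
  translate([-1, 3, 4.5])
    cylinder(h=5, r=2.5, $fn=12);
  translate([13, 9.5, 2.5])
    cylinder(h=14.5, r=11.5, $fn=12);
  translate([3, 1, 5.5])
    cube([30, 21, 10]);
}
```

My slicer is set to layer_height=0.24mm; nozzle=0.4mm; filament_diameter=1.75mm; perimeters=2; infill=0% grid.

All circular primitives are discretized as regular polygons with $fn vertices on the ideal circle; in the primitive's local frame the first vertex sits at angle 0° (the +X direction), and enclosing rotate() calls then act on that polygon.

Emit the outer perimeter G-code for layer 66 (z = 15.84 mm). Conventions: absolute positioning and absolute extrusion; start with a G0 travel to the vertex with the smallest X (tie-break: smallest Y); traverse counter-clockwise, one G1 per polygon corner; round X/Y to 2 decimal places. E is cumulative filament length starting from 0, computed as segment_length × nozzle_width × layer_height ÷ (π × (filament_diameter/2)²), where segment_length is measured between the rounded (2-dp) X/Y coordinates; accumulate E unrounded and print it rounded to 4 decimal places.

G0 X1.50 Y9.50 Z15.84
G1 X3.04 Y3.75 E0.2376
G1 X7.25 Y-0.46 E0.4752
G1 X13.00 Y-2.00 E0.7128
G1 X18.75 Y-0.46 E0.9504
G1 X22.96 Y3.75 E1.1880
G1 X24.50 Y9.50 E1.4256
G1 X22.96 Y15.25 E1.6632
G1 X18.75 Y19.46 E1.9008
G1 X13.00 Y21.00 E2.1384
G1 X7.25 Y19.46 E2.3760
G1 X3.04 Y15.25 E2.6136
G1 X1.50 Y9.50 E2.8512

At z = 15.84 mm: the cube does not reach this height (z outside [0, 8]); the cylinder at (-1, 3) is not intersected at this z (z outside [4.5, 9.5]); the cylinder at (13, 9.5): section is a regular 12-gon, circumradius r=11.5; the cube at (3, 1) is not intersected at this z (z outside [5.5, 15.5]); Combining (union): only the r=11.5 cylinder at (13, 9.5) is present, so the union is just that shape — 1 connected region. The outline is a single polygon with 12 vertices. Extrusion per mm of travel: 0.4 × 0.24 / (π × 0.875²) = 0.039912. Accumulating E over each segment gives final E = 2.8512.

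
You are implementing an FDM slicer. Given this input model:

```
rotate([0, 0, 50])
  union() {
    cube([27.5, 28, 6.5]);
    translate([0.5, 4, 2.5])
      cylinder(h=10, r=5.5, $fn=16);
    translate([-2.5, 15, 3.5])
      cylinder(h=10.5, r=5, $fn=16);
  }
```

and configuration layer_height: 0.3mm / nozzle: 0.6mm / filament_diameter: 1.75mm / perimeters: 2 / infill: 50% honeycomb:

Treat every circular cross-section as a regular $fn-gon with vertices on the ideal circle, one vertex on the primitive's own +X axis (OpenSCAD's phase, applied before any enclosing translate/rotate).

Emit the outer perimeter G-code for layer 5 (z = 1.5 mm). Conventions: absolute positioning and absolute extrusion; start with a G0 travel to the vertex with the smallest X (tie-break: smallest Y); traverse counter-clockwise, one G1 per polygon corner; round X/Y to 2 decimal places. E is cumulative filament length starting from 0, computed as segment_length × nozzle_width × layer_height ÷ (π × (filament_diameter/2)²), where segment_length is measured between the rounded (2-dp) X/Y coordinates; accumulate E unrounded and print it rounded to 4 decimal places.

At z = 1.5 mm: the cube is present — its section is the full 27.5×28 rectangle; the cylinder at (0.5, 4) does not reach this height (z outside [2.5, 12.5]); the cylinder at (-2.5, 15) is absent (z outside [3.5, 14]); Combining (union): only the 27.5×28 cube is present, so the union is just that shape — 1 connected region; (whole slice rotated 50° about Z — lengths, areas and connectivity unchanged). The outline is a single polygon with 4 vertices. Extrusion per mm of travel: 0.6 × 0.3 / (π × 0.875²) = 0.074835. Accumulating E over each segment gives final E = 8.3067.

G0 X-21.45 Y18.00 Z1.50
G1 X0.00 Y0.00 E2.0955
G1 X17.68 Y21.07 E4.1539
G1 X-3.77 Y39.06 E6.2489
G1 X-21.45 Y18.00 E8.3067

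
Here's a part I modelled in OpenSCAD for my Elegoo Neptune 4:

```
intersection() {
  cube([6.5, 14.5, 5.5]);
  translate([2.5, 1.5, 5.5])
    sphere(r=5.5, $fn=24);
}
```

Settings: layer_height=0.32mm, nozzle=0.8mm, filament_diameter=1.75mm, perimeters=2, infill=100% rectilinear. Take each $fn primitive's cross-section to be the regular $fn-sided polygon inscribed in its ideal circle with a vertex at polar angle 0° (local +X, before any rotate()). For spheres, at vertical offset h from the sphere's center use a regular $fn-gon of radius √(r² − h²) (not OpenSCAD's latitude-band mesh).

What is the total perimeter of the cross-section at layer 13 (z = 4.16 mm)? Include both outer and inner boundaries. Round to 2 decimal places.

At z = 4.16 mm: the cube is present — its section is the full 6.5×14.5 rectangle (perimeter 42.00 mm); the r=5.5 sphere at (2.5, 1.5) slices to a regular 24-gon of circumradius 5.334 (√(r²−h²) with h=1.34 from center) (perimeter = 2·24·5.334·sin(180°/24) = 33.42 mm); Keeping only the common overlap: the r=5.5 sphere at (2.5, 1.5) partially overlaps the 6.5×14.5 cube; clipping to the common part keeps 41.48 mm² — boundary = 24.82 mm. Overall, the cross-section is a single solid region. Total boundary length (outer) = 24.82 mm.

24.82 mm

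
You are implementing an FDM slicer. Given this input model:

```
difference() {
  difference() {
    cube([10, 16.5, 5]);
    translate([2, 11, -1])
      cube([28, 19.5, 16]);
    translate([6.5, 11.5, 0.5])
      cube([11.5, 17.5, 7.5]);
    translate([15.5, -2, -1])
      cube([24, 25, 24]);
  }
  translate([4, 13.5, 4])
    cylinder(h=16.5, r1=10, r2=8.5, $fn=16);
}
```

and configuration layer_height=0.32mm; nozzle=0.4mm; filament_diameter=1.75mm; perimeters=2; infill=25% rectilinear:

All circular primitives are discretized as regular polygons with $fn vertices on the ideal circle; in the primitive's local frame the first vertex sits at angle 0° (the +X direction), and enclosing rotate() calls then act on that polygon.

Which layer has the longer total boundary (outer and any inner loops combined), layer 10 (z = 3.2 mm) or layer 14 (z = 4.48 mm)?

layer 10 (z = 3.2 mm)

Layer 10 (z = 3.2): the 10×16.5 cube contributes its full rectangle (perimeter 53.00 mm); the cube at (2, 11) (footprint 28×19.5) is included at this height (perimeter 95.00 mm); the cube at (6.5, 11.5) is present — its section is the full 11.5×17.5 rectangle (perimeter 58.00 mm); the cube at (15.5, -2) (footprint 24×25) is included at this height (perimeter 98.00 mm); Taking the first minus the rest: starting from the 10×16.5 cube, the 28×19.5 cube at (2, 11) partially overlaps it — only the 44.00 mm² overlap (of its 546.00 mm²) is removed, clipping the outline; the 11.5×17.5 cube at (6.5, 11.5) misses the remaining region (no effect); the 24×25 cube at (15.5, -2) misses the remaining region (no effect) — boundary = 53.00 mm; the cone at (4, 13.5) is absent (z outside [4, 20.5]); Subtracting the remaining from the first: none of the subtracted shapes is present at this height, so the result so far is unchanged — boundary = 53.00 mm. So its perimeter = 53.00 mm. Layer 14 (z = 4.48): the cube is present — its section is the full 10×16.5 rectangle (perimeter 53.00 mm); the cube at (2, 11) (footprint 28×19.5) is included at this height (perimeter 95.00 mm); the cube at (6.5, 11.5) is present — its section is the full 11.5×17.5 rectangle (perimeter 58.00 mm); the cube at (15.5, -2) (footprint 24×25) is included at this height (perimeter 98.00 mm); Taking the first minus the rest: starting from the 10×16.5 cube, the 28×19.5 cube at (2, 11) partially overlaps it — only the 44.00 mm² overlap (of its 546.00 mm²) is removed, clipping the outline; the 11.5×17.5 cube at (6.5, 11.5) misses the remaining region (no effect); the 24×25 cube at (15.5, -2) misses the remaining region (no effect) — boundary = 53.00 mm; the cone at (4, 13.5) contributes a regular 16-gon of circumradius 9.956 (interpolated between r1=10 and r2=8.5 at t=0.029) (perimeter = 2·16·9.956·sin(180°/16) = 62.16 mm); Taking the first minus the rest: starting from that combined region, the cone at (4, 13.5) partially overlaps it — only the 79.26 mm² overlap (of its 303.48 mm²) is removed, clipping the outline — boundary = 30.82 mm. So its perimeter = 30.82 mm. Layer 10 is larger (53.00 vs 30.82 mm).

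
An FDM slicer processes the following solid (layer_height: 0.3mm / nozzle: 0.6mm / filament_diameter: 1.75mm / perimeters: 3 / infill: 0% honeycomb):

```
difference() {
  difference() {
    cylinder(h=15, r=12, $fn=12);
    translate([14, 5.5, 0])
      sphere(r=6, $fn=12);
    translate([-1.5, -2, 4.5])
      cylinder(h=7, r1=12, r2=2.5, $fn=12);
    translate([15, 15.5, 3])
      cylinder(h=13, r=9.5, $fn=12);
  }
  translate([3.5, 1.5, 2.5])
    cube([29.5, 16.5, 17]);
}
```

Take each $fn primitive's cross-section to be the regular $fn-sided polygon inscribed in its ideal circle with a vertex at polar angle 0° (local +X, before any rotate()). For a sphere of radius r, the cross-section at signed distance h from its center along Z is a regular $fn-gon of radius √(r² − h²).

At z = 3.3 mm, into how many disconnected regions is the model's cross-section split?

At z = 3.3 mm: the r=12 cylinder gives a regular 12-gon of circumradius 12 (constant along its height); the r=6 sphere at (14, 5.5) contributes a regular 12-gon of circumradius √(6²−3.3²) = 5.011; the cone at (-1.5, -2) is absent (z outside [4.5, 11.5]); the cylinder at (15, 15.5): section is a regular 12-gon, circumradius r=9.5; After the difference (first − rest): starting from the r=12 cylinder, the r=6 sphere at (14, 5.5) partially overlaps it — only the 6.78 mm² overlap (of its 75.33 mm²) is removed, clipping the outline; the r=9.5 cylinder at (15, 15.5) misses the remaining region (no effect) — 1 connected region; the cube at (3.5, 1.5) (footprint 29.5×16.5) is included at this height; Taking the first minus the rest: starting from the result so far, the 29.5×16.5 cube at (3.5, 1.5) partially overlaps it — only the 48.52 mm² overlap (of its 486.75 mm²) is removed, clipping the outline — 1 connected region. The result has 1 disconnected region.

1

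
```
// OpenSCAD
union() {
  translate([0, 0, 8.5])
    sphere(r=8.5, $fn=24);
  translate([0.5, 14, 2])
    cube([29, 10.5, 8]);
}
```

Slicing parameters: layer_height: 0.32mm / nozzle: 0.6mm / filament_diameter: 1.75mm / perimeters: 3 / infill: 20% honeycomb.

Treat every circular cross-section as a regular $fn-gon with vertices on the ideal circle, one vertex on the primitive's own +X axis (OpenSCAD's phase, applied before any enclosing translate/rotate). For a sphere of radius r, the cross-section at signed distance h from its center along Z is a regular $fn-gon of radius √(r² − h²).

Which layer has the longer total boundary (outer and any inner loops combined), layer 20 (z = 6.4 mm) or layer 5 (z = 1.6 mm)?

Layer 20 (z = 6.4): the r=8.5 sphere contributes a regular 24-gon of circumradius √(8.5²−2.1²) = 8.237 (perimeter = 2·24·8.237·sin(180°/24) = 51.60 mm); the cube at (0.5, 14) is present — its section is the full 29×10.5 rectangle (perimeter 79.00 mm); Combining (union): the 2 present regions are separate (no shared area or edge), so areas and boundary lengths simply add and each stays a separate island — boundary = 130.60 mm. So its perimeter = 130.60 mm. Layer 5 (z = 1.6): the r=8.5 sphere contributes a regular 24-gon of circumradius √(8.5²−6.9²) = 4.964 (perimeter = 2·24·4.964·sin(180°/24) = 31.10 mm); the cube at (0.5, 14) is not intersected at this z (z outside [2, 10]); Merging all regions: only the r=8.5 sphere is present, so the union is just that shape — boundary = 31.10 mm. So its perimeter = 31.10 mm. Layer 20 is larger (130.60 vs 31.10 mm).

layer 20 (z = 6.4 mm)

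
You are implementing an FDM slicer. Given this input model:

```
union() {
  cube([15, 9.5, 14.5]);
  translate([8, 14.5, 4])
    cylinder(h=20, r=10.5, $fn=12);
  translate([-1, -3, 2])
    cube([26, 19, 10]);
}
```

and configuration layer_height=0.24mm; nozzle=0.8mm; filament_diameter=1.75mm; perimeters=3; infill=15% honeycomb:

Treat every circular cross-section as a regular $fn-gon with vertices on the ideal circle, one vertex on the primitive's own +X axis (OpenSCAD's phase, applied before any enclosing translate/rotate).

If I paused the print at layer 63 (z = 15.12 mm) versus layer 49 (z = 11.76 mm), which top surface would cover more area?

Layer 63 (z = 15.12): the cube does not reach this height (z outside [0, 14.5]); the cylinder at (8, 14.5): section is a regular 12-gon, circumradius r=10.5 (area = (12/2)·10.500²·sin(360°/12) = 330.75 mm²); the cube at (-1, -3) is absent (z outside [2, 12]); Combining (union): only the r=10.5 cylinder at (8, 14.5) is present, so the union is just that shape — area = 330.75 mm². So its area = 330.75 mm². Layer 49 (z = 11.76): the cube is present — its section is the full 15×9.5 rectangle (area 142.50 mm²); the r=10.5 cylinder at (8, 14.5) contributes a regular 12-gon of circumradius 10.5 (area = (12/2)·10.500²·sin(360°/12) = 330.75 mm²); the cube at (-1, -3) (footprint 26×19) is included at this height (area 494.00 mm²); Merging all regions: the regions partially overlap — summed areas 967.25 mm² minus the doubly-counted overlap 332.64 mm² gives 634.61 mm² — area = 634.61 mm². So its area = 634.61 mm². Layer 49 is larger (634.61 vs 330.75 mm²).

layer 49 (z = 11.76 mm)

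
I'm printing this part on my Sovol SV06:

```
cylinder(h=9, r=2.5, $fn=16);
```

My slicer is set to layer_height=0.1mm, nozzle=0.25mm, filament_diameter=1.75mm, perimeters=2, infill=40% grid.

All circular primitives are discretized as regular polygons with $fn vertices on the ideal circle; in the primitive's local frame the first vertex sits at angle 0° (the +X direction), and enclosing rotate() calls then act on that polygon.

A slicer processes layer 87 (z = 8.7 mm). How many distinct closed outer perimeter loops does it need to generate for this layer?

1

At z = 8.7 mm: the r=2.5 cylinder gives a regular 16-gon of circumradius 2.5 (constant along its height). The result has 1 disconnected region.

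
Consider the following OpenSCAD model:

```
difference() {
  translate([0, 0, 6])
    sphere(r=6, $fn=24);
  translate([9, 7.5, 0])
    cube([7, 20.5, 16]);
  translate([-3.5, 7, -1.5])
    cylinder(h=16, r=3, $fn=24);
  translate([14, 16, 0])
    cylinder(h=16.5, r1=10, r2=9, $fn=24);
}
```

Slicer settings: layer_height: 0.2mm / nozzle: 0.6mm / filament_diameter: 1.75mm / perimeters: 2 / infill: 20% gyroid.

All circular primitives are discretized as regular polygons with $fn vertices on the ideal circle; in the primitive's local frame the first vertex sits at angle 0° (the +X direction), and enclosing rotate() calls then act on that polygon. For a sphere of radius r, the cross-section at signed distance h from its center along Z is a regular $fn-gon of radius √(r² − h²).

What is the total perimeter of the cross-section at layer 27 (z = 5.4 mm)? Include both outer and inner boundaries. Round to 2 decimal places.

37.69 mm

At z = 5.4 mm: the r=6 sphere contributes a regular 24-gon of circumradius √(6²−0.6²) = 5.970 (perimeter = 2·24·5.970·sin(180°/24) = 37.40 mm); the 7×20.5 cube at (9, 7.5) contributes its full rectangle (perimeter 55.00 mm); the r=3 cylinder at (-3.5, 7) gives a regular 24-gon of circumradius 3 (constant along its height) (perimeter = 2·24·3.000·sin(180°/24) = 18.80 mm); the cone at (14, 16): at t=0.327 of its height the radius interpolates to r₁+(r₂−r₁)t = 9.673, giving a regular 24-gon of that circumradius (perimeter = 2·24·9.673·sin(180°/24) = 60.60 mm); After the difference (first − rest): starting from the r=6 sphere, the 7×20.5 cube at (9, 7.5) misses the remaining region (no effect); the r=3 cylinder at (-3.5, 7) partially overlaps it — only the 2.95 mm² overlap (of its 27.95 mm²) is removed, clipping the outline; the cone at (14, 16) misses the remaining region (no effect) — boundary = 37.69 mm. Overall, the cross-section is a single solid region. Total boundary length (outer) = 37.69 mm.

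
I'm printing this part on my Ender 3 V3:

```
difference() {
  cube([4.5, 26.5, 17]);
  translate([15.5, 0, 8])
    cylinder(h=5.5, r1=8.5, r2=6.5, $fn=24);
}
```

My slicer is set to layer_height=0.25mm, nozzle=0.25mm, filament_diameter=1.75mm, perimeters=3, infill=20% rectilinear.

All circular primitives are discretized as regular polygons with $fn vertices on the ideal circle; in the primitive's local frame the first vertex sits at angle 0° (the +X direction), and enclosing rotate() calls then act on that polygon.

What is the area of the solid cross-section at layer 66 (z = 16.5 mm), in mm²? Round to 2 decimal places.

At z = 16.5 mm: the cube (footprint 4.5×26.5) is included at this height (area 119.25 mm²); the cone at (15.5, 0) is absent (z outside [8, 13.5]); Subtracting the remaining from the first: none of the subtracted shapes is present at this height, so the 4.5×26.5 cube is unchanged — area = 119.25 mm². Overall, the cross-section is a single solid region. Net area = 119.25 mm².

119.25 mm²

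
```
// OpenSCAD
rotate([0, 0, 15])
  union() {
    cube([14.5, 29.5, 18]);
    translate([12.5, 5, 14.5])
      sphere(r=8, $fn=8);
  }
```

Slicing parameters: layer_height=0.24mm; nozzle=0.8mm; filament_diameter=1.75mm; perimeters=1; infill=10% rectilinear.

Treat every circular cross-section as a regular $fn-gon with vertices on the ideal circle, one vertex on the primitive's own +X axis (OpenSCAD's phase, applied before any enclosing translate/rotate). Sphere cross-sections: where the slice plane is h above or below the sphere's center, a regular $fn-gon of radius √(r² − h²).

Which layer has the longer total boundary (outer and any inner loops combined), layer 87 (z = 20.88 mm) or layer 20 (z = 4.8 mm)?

layer 20 (z = 4.8 mm)

Layer 87 (z = 20.88): the cube is absent (z outside [0, 18]); the r=8 sphere at (12.5, 5) contributes a regular 8-gon of circumradius √(8²−6.38²) = 4.827 (perimeter = 2·8·4.827·sin(180°/8) = 29.55 mm); Combining (union): only the r=8 sphere at (12.5, 5) is present, so the union is just that shape — boundary = 29.55 mm; (rotated 15° about Z; rotation is an isometry so areas/perimeters/island counts are preserved). So its perimeter = 29.55 mm. Layer 20 (z = 4.8): the cube is present — its section is the full 14.5×29.5 rectangle (perimeter 88.00 mm); the sphere at (12.5, 5) does not reach this height (|z−center|=9.700 > r=8); Taking the union: only the 14.5×29.5 cube is present, so the union is just that shape — boundary = 88.00 mm; (rotated 15° about Z; rotation is an isometry so areas/perimeters/island counts are preserved). So its perimeter = 88.00 mm. Layer 20 is larger (88.00 vs 29.55 mm).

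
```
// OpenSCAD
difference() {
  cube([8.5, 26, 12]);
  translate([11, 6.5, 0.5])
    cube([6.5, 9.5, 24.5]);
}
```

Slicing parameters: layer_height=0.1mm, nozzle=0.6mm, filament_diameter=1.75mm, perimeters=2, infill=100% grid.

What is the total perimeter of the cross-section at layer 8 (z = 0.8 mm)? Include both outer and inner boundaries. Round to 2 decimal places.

At z = 0.8 mm: the 8.5×26 cube contributes its full rectangle (perimeter 69.00 mm); the cube at (11, 6.5) (footprint 6.5×9.5) is included at this height (perimeter 32.00 mm); After the difference (first − rest): starting from the 8.5×26 cube, the 6.5×9.5 cube at (11, 6.5) misses the remaining region (no effect) — boundary = 69.00 mm. Overall, the cross-section is a single solid region. Total boundary length (outer) = 69.00 mm.

69.00 mm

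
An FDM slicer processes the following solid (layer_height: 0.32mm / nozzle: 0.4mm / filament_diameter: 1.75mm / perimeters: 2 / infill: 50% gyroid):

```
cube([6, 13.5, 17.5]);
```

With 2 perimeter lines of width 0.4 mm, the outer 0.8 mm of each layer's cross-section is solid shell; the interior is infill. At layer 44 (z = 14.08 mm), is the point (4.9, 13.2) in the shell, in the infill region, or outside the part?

shell

At z = 14.08 mm: the cube (footprint 6×13.5) is included at this height. Overall, the cross-section is a single solid region. The nearest boundary edge runs (6.00, 13.50)→(0.00, 13.50); distance from the point to it = 0.30 mm. The point is inside the cross-section, 0.30 mm from the nearest boundary — within the 0.8 mm shell band (2 × 0.4).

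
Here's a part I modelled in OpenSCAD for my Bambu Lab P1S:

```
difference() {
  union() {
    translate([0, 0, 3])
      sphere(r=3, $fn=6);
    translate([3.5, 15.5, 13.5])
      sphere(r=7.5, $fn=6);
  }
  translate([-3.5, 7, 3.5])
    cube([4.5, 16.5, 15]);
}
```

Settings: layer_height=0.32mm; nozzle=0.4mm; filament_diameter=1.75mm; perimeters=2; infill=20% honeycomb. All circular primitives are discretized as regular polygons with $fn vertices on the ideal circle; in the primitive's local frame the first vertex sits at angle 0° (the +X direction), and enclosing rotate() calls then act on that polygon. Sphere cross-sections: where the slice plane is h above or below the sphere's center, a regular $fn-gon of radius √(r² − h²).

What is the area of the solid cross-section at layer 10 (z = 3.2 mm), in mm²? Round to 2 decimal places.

At z = 3.2 mm: the r=3 sphere slices to a regular 6-gon of circumradius 2.993 (√(r²−h²) with h=0.2 from center) (area = (6/2)·2.993²·sin(360°/6) = 23.28 mm²); the sphere at (3.5, 15.5) is absent (|z−center|=10.300 > r=7.5); Merging all regions: only the r=3 sphere is present, so the union is just that shape — area = 23.28 mm²; the cube at (-3.5, 7) is not intersected at this z (z outside [3.5, 18.5]); After the difference (first − rest): none of the subtracted shapes is present at this height, so that combined region is unchanged — area = 23.28 mm². Overall, the cross-section is a single solid region. Net area = 23.28 mm².

23.28 mm²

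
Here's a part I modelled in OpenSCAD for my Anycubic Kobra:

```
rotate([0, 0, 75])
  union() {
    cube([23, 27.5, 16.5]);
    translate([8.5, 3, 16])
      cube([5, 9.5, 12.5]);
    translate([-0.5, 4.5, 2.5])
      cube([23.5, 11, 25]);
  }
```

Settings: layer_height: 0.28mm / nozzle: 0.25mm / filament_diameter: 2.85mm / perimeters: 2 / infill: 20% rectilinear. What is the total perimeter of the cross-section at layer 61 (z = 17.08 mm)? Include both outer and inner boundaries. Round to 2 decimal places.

At z = 17.08 mm: the cube does not reach this height (z outside [0, 16.5]); the 5×9.5 cube at (8.5, 3) contributes its full rectangle (perimeter 29.00 mm); the 23.5×11 cube at (-0.5, 4.5) contributes its full rectangle (perimeter 69.00 mm); Merging all regions: the regions partially overlap (shared area 40.00 mm²), so the edge portions inside another operand are dropped and the merged outline is re-measured after clipping — boundary = 72.00 mm; (rotated 75° about Z; rotation is an isometry so areas/perimeters/island counts are preserved). Overall, the cross-section is a single solid region. Total boundary length (outer) = 72.00 mm.

72.00 mm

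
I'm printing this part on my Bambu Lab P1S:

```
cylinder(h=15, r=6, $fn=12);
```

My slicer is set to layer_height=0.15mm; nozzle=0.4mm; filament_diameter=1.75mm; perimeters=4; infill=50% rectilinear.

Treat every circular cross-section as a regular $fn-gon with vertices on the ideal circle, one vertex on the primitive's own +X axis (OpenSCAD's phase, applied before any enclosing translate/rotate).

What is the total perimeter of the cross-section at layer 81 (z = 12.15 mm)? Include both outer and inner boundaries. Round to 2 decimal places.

37.27 mm

At z = 12.15 mm: the r=6 cylinder contributes a regular 12-gon of circumradius 6 (perimeter = 2·12·6.000·sin(180°/12) = 37.27 mm). Overall, the cross-section is a single solid region. Total boundary length (outer) = 37.27 mm.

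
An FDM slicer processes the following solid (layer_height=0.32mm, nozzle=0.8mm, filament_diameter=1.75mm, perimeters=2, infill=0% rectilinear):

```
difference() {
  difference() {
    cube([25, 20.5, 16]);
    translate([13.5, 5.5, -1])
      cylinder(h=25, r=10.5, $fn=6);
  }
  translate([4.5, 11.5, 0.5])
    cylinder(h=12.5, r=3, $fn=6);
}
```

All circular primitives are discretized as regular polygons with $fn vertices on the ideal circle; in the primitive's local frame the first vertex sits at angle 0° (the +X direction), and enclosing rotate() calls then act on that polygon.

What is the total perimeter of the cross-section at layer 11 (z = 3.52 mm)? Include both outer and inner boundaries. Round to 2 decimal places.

129.44 mm

At z = 3.52 mm: the cube (footprint 25×20.5) is included at this height (perimeter 91.00 mm); the r=10.5 cylinder at (13.5, 5.5) contributes a regular 6-gon of circumradius 10.5 (perimeter = 2·6·10.500·sin(180°/6) = 63.00 mm); Subtracting the remaining from the first: starting from the 25×20.5 cube, the r=10.5 cylinder at (13.5, 5.5) partially overlaps it — only the 241.25 mm² overlap (of its 286.44 mm²) is removed, clipping the outline — boundary = 120.55 mm; the cylinder at (4.5, 11.5): section is a regular 6-gon, circumradius r=3 (perimeter = 2·6·3.000·sin(180°/6) = 18.00 mm); After the difference (first − rest): starting from that combined region, the r=3 cylinder at (4.5, 11.5) partially overlaps it — only the 20.23 mm² overlap (of its 23.38 mm²) is removed, clipping the outline — boundary = 129.44 mm. Overall, the cross-section is a single solid region. Total boundary length (outer) = 129.44 mm.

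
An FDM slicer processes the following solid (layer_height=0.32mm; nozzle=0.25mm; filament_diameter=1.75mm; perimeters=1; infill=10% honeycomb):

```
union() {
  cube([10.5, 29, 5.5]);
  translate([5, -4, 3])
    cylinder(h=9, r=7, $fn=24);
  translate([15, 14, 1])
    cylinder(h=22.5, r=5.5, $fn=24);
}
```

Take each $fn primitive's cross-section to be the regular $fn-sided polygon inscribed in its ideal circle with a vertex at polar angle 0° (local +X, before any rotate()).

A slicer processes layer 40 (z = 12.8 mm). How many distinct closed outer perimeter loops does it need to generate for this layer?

1

At z = 12.8 mm: the cube is absent (z outside [0, 5.5]); the cylinder at (5, -4) is absent (z outside [3, 12]); the cylinder at (15, 14): section is a regular 24-gon, circumradius r=5.5; Combining (union): only the r=5.5 cylinder at (15, 14) is present, so the union is just that shape — 1 connected region. The result has 1 disconnected region.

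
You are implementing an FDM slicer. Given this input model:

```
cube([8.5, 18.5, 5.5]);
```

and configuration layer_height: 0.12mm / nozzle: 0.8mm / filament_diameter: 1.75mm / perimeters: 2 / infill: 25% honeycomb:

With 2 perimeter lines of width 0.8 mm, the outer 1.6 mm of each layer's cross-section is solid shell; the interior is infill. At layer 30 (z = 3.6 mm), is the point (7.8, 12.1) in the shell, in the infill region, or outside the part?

At z = 3.6 mm: the cube is present — its section is the full 8.5×18.5 rectangle. Overall, the cross-section is a single solid region. The nearest boundary edge runs (8.50, 0.00)→(8.50, 18.50); distance from the point to it = 0.70 mm. The point is inside the cross-section, 0.70 mm from the nearest boundary — within the 1.6 mm shell band (2 × 0.8).

shell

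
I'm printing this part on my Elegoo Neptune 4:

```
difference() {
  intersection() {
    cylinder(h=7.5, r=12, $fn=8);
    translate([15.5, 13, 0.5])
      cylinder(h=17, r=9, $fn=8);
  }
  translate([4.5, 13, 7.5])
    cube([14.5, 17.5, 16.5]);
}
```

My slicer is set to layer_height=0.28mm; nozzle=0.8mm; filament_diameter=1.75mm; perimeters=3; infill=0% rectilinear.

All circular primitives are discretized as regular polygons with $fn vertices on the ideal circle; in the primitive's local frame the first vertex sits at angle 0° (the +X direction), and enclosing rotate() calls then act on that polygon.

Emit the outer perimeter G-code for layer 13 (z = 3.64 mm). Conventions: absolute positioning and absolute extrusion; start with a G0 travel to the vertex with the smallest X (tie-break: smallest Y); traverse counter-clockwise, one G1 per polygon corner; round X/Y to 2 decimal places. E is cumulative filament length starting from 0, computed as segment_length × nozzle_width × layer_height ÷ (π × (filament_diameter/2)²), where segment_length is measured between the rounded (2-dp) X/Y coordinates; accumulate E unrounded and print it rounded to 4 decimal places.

G0 X8.35 Y8.54 Z3.64
G1 X9.14 Y6.64 E0.1916
G1 X9.28 Y6.58 E0.2058
G1 X8.49 Y8.49 E0.3983
G1 X8.35 Y8.54 E0.4121

At z = 3.64 mm: the cylinder: section is a regular 8-gon, circumradius r=12; the cylinder at (15.5, 13): section is a regular 8-gon, circumradius r=9; Keeping only the common overlap: the r=9 cylinder at (15.5, 13) partially overlaps the r=12 cylinder; clipping to the common part keeps 0.22 mm² — 1 connected region; the cube at (4.5, 13) does not reach this height (z outside [7.5, 24]); Taking the first minus the rest: none of the subtracted shapes is present at this height, so that combined region is unchanged — 1 connected region. The outline is a single polygon with 4 vertices. Extrusion per mm of travel: 0.8 × 0.28 / (π × 0.875²) = 0.093128. Accumulating E over each segment gives final E = 0.4121.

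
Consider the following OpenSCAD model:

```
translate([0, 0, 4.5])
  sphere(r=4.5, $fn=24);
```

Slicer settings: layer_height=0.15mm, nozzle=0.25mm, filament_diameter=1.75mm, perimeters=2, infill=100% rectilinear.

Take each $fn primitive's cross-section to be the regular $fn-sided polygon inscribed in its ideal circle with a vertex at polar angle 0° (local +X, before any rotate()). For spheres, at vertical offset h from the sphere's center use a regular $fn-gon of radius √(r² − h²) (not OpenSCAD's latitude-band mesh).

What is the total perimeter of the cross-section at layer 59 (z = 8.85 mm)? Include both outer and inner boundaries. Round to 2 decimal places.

At z = 8.85 mm: the r=4.5 sphere slices to a regular 24-gon of circumradius 1.152 (√(r²−h²) with h=4.35 from center) (perimeter = 2·24·1.152·sin(180°/24) = 7.22 mm). Overall, the cross-section is a single solid region. Total boundary length (outer) = 7.22 mm.

7.22 mm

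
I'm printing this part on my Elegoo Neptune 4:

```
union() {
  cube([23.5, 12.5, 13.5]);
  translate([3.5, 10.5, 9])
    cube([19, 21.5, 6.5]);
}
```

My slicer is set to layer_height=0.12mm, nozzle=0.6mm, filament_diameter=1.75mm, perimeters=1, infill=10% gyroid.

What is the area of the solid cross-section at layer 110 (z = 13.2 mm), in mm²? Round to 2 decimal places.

At z = 13.2 mm: the cube (footprint 23.5×12.5) is included at this height (area 293.75 mm²); the cube at (3.5, 10.5) (footprint 19×21.5) is included at this height (area 408.50 mm²); Combining (union): the regions partially overlap — summed areas 702.25 mm² minus the doubly-counted overlap 38.00 mm² gives 664.25 mm² — area = 664.25 mm². Overall, the cross-section is a single solid region. Net area = 664.25 mm².

664.25 mm²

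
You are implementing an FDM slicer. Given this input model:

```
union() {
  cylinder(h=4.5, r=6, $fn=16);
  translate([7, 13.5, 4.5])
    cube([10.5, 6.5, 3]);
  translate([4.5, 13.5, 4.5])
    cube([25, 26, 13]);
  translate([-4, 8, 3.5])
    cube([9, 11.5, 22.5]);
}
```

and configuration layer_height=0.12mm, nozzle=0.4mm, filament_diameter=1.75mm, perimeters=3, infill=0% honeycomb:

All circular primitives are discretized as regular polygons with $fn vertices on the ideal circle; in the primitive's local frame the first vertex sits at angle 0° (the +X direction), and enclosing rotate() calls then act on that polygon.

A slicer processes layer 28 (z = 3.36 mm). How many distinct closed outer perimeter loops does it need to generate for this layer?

At z = 3.36 mm: the r=6 cylinder gives a regular 16-gon of circumradius 6 (constant along its height); the cube at (7, 13.5) is not intersected at this z (z outside [4.5, 7.5]); the cube at (4.5, 13.5) is absent (z outside [4.5, 17.5]); the cube at (-4, 8) does not reach this height (z outside [3.5, 26]); Taking the union: only the r=6 cylinder is present, so the union is just that shape — 1 connected region. The result has 1 disconnected region.

1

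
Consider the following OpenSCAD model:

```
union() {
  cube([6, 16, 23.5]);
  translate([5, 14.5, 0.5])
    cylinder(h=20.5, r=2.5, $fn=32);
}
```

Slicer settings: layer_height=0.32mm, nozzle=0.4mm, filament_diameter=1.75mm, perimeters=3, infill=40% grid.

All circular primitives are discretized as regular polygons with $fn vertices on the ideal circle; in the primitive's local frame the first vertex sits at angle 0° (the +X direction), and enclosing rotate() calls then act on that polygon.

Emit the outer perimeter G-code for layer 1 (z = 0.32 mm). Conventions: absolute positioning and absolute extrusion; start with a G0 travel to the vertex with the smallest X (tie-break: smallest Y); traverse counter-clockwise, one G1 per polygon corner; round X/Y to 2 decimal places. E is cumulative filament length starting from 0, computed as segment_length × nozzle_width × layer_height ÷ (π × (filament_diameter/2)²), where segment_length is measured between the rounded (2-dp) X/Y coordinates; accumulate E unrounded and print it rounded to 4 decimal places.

At z = 0.32 mm: the 6×16 cube contributes its full rectangle; the cylinder at (5, 14.5) is absent (z outside [0.5, 21]); Combining (union): only the 6×16 cube is present, so the union is just that shape — 1 connected region. The outline is a single polygon with 4 vertices. Extrusion per mm of travel: 0.4 × 0.32 / (π × 0.875²) = 0.053216. Accumulating E over each segment gives final E = 2.3415.

G0 X0.00 Y0.00 Z0.32
G1 X6.00 Y0.00 E0.3193
G1 X6.00 Y16.00 E1.1708
G1 X0.00 Y16.00 E1.4901
G1 X0.00 Y0.00 E2.3415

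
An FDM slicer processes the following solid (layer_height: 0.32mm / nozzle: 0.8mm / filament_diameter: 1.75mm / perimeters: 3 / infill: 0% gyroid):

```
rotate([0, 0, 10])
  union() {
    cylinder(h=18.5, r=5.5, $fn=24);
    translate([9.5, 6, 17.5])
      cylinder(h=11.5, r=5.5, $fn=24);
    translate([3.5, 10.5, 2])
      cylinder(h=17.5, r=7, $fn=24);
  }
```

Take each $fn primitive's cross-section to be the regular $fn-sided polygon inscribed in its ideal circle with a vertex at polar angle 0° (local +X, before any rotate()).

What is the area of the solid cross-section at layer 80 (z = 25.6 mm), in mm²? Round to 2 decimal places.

At z = 25.6 mm: the cylinder is absent (z outside [0, 18.5]); the r=5.5 cylinder at (9.5, 6) gives a regular 24-gon of circumradius 5.5 (constant along its height) (area = (24/2)·5.500²·sin(360°/24) = 93.95 mm²); the cylinder at (3.5, 10.5) does not reach this height (z outside [2, 19.5]); Merging all regions: only the r=5.5 cylinder at (9.5, 6) is present, so the union is just that shape — area = 93.95 mm²; (rotated 10° about Z; rotation is an isometry so areas/perimeters/island counts are preserved). Overall, the cross-section is a single solid region. Net area = 93.95 mm².

93.95 mm²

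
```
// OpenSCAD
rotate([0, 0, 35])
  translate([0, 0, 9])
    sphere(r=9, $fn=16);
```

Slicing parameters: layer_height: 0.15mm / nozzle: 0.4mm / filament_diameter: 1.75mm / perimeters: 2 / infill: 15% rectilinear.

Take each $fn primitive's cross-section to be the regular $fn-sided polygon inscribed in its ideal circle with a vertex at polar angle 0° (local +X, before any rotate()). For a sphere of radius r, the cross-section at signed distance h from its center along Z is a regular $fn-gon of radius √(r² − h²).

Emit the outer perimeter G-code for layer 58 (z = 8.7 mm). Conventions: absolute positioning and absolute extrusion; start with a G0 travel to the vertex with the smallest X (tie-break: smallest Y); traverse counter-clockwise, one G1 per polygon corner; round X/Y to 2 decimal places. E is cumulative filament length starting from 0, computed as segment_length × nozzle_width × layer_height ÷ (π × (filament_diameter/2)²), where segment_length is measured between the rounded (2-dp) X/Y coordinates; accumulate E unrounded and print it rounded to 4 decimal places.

G0 X-8.86 Y1.56 Z8.70
G1 X-8.78 Y-1.95 E0.0876
G1 X-7.37 Y-5.16 E0.1750
G1 X-4.83 Y-7.59 E0.2627
G1 X-1.56 Y-8.86 E0.3502
G1 X1.95 Y-8.78 E0.4378
G1 X5.16 Y-7.37 E0.5253
G1 X7.59 Y-4.83 E0.6130
G1 X8.86 Y-1.56 E0.7005
G1 X8.78 Y1.95 E0.7880
G1 X7.37 Y5.16 E0.8755
G1 X4.83 Y7.59 E0.9632
G1 X1.56 Y8.86 E1.0507
G1 X-1.95 Y8.78 E1.1383
G1 X-5.16 Y7.37 E1.2257
G1 X-7.59 Y4.83 E1.3134
G1 X-8.86 Y1.56 E1.4009

At z = 8.7 mm: the r=9 sphere contributes a regular 16-gon of circumradius √(9²−0.3²) = 8.995; (rotated 35° about Z; rotation is an isometry so areas/perimeters/island counts are preserved). The outline is a single polygon with 16 vertices. Extrusion per mm of travel: 0.4 × 0.15 / (π × 0.875²) = 0.024945. Accumulating E over each segment gives final E = 1.4009.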